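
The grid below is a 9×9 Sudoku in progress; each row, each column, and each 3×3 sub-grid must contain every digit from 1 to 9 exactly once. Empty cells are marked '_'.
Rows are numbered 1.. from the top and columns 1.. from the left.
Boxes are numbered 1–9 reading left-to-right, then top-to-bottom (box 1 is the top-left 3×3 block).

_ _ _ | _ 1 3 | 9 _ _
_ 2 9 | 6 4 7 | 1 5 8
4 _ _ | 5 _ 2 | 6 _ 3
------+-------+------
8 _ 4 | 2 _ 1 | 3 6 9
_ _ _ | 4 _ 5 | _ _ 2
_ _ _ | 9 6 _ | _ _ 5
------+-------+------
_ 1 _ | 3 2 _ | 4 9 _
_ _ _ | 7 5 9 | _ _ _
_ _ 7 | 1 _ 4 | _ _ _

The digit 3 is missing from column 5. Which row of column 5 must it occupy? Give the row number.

5

Consider where 3 can go in column 5.
row 3, column 5 is out (row 3 already has a 3).
row 4, column 5 is out (row 4 already has a 3).
row 9, column 5 is out (box 8 already has a 3).
So the only cell in column 5 that can hold 3 is row 5, column 5.
That is row 5.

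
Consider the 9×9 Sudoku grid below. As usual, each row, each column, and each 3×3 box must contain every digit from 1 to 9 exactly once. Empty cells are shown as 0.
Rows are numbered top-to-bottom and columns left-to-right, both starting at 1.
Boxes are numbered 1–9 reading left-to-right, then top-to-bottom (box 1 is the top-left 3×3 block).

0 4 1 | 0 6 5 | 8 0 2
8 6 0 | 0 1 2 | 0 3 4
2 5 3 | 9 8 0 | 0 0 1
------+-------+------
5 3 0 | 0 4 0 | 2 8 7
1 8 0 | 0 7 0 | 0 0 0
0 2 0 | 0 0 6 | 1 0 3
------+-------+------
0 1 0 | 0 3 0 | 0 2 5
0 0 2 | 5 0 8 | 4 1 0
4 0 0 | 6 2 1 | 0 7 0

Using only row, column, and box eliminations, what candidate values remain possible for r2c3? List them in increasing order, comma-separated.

Row 2 already contains {1, 2, 3, 4, 6, 8}.
Column 3 already contains {1, 2, 3}.
Its 3×3 block (box 1) already contains {1, 2, 3, 4, 5, 6, 8}.
Removing those from 1–9 leaves {7, 9} as the candidates for r2c3.

7,9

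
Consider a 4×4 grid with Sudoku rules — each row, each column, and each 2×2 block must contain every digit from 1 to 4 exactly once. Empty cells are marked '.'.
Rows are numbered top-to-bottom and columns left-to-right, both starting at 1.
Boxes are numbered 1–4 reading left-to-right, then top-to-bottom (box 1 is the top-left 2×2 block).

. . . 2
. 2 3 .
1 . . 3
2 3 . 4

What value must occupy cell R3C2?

4

Row 3 already contains {1, 3}.
Column 2 already contains {2, 3}.
Its 2×2 block (box 3) already contains {1, 2, 3}.
The only value from 1–4 not eliminated is 4, so R3C2 = 4.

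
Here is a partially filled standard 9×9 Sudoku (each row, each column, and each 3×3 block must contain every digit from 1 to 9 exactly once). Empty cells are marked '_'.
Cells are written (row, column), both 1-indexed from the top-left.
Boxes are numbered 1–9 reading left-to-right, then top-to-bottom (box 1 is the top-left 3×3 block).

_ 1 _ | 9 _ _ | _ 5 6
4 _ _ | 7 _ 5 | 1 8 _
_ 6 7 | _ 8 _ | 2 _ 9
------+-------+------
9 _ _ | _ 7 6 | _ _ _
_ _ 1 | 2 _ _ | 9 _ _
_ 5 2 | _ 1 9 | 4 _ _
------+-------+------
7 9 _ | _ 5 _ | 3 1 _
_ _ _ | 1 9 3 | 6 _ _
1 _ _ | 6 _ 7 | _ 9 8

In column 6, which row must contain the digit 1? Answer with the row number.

Consider where 1 can go in column 6.
(1,6) is out (row 1 already has a 1).
(5,6) is out (row 5 already has a 1).
(7,6) is out (row 7 already has a 1).
So the only cell in column 6 that can hold 1 is (3,6).
That is row 3.

3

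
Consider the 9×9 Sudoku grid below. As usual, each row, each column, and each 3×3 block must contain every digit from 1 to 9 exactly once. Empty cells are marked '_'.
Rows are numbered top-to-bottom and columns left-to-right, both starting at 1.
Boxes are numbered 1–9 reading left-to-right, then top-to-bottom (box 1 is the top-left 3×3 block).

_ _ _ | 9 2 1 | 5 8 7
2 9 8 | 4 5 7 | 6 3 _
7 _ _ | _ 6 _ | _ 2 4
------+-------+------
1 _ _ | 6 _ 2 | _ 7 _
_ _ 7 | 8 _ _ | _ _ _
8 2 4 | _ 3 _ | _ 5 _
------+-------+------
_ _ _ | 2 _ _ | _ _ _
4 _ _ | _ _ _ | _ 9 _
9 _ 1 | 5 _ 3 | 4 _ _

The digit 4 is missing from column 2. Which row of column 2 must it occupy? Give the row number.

1

Consider where 4 can go in column 2.
r3c2 is out (row 3 already has a 4). r4c2 is out (box 4 already has a 4). r5c2 is out (box 4 already has a 4). r7c2 is out (box 7 already has a 4). The remaining empty cells in column 2 are similarly blocked.
So the only cell in column 2 that can hold 4 is r1c2.
That is row 1.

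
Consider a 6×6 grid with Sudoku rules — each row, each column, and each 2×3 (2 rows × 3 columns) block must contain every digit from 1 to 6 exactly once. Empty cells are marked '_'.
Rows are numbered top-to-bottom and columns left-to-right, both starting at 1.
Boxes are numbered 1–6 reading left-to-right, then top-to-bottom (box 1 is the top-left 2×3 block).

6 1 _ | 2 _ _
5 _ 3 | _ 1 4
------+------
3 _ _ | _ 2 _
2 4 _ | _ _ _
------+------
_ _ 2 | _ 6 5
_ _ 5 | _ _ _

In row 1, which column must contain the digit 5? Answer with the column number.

5

Consider where 5 can go in row 1.
R1C3 is out (column 3 already has a 5).
R1C6 is out (column 6 already has a 5).
So the only cell in row 1 that can hold 5 is R1C5.
That is column 5.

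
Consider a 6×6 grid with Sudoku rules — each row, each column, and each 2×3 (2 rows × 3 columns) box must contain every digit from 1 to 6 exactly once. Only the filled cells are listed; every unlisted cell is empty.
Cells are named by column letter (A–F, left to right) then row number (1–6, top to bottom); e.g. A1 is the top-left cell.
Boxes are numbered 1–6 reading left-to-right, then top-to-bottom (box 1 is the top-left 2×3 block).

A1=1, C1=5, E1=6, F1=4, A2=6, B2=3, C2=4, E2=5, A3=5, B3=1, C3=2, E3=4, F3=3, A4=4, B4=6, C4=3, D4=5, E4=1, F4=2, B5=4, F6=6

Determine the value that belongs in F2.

Row 2 already contains {3, 4, 5, 6}.
Column F already contains {2, 3, 4, 6}.
Its 2×3 block (box 2) already contains {4, 5, 6}.
The only value from 1–6 not eliminated is 1, so F2 = 1.

1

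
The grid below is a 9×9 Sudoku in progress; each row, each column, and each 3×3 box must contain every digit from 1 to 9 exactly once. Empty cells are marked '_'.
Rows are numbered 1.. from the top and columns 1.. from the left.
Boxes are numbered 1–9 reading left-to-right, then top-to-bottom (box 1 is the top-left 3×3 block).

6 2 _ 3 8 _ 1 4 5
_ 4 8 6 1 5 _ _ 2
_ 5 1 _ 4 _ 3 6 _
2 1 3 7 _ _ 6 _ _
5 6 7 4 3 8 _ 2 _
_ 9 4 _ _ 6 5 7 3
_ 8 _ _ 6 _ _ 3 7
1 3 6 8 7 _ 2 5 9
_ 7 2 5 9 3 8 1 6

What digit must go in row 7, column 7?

4

Row 7 already contains {3, 6, 7, 8}.
Column 7 already contains {1, 2, 3, 5, 6, 8}.
Its 3×3 block (box 9) already contains {1, 2, 3, 5, 6, 7, 8, 9}.
The only value from 1–9 not eliminated is 4, so row 7, column 7 = 4.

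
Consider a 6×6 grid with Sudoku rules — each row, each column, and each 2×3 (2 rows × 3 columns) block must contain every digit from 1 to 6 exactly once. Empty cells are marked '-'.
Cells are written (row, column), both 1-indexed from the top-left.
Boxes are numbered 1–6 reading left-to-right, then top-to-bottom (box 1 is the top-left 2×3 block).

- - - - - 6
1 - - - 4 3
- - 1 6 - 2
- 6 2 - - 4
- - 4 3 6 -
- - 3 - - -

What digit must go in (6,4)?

Cell (6,4) itself could take any of {1, 2, 4, 5} by direct elimination.
Consider where 4 can go in row 6.
(6,1) is out (box 5 already has a 4).
(6,2) is out (box 5 already has a 4).
(6,5) is out (column 5 already has a 4).
(6,6) is out (column 6 already has a 4).
So the only cell in row 6 that can hold 4 is (6,4).
Therefore (6,4) = 4.

4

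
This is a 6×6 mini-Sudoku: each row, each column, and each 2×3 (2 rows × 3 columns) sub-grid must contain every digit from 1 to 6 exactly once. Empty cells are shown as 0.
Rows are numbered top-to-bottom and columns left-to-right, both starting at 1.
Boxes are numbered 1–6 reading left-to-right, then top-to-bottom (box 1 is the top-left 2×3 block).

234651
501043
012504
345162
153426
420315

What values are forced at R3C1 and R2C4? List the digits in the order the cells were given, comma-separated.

6,2

For R3C1:
  Row 3 already contains {1, 2, 4, 5}.
  Column 1 already contains {1, 2, 3, 4, 5}.
  Its 2×3 block (box 3) already contains {1, 2, 3, 4, 5}.
  The only value from 1–6 not eliminated is 6, so R3C1 = 6.
For R2C4:
  Row 2 already contains {1, 3, 4, 5}.
  Column 4 already contains {1, 3, 4, 5, 6}.
  Its 2×3 block (box 2) already contains {1, 3, 4, 5, 6}.
  The only value from 1–6 not eliminated is 2, so R2C4 = 2.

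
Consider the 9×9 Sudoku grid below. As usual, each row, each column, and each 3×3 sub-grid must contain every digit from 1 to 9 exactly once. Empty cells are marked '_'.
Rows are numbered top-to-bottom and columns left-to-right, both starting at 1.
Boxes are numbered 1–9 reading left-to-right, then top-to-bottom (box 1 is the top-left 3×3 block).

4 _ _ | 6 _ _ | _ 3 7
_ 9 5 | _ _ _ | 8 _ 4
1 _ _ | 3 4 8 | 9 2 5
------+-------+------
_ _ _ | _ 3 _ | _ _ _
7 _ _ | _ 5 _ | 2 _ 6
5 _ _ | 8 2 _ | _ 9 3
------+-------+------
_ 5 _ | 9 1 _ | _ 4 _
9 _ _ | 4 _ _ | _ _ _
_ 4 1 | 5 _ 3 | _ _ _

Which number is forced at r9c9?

9

Cell r9c9 itself could take any of {2, 8, 9} by direct elimination.
Consider where 9 can go in column 9.
r4c9 is out (box 6 already has a 9).
r7c9 is out (row 7 already has a 9).
r8c9 is out (row 8 already has a 9).
So the only cell in column 9 that can hold 9 is r9c9.
Therefore r9c9 = 9.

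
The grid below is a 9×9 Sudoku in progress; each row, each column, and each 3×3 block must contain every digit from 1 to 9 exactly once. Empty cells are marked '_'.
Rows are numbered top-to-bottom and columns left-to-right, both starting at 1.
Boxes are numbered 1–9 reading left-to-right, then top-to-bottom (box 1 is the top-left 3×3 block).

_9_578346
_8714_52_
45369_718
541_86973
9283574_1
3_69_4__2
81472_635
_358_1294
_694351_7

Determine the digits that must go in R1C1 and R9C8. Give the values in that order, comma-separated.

For R1C1:
  Consider where 1 can go in row 1.
  R1C3 is out (column 3 already has a 1).
  So the only cell in row 1 that can hold 1 is R1C1.
  So R1C1 = 1.
For R9C8:
  Row 9 already contains {1, 3, 4, 5, 6, 7, 9}.
  Column 8 already contains {1, 2, 3, 4, 7, 9}.
  Its 3×3 block (box 9) already contains {1, 2, 3, 4, 5, 6, 7, 9}.
  The only value from 1–9 not eliminated is 8, so R9C8 = 8.

1,8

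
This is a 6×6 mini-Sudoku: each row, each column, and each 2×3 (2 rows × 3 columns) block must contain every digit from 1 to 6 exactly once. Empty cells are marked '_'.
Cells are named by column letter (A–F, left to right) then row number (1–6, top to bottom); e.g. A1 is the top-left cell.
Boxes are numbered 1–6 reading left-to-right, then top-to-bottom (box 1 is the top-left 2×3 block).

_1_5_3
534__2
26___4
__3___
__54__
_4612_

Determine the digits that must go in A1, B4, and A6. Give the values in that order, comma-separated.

For A1:
  Row 1 already contains {1, 3, 5}.
  Column A already contains {2, 5}.
  Its 2×3 block (box 1) already contains {1, 3, 4, 5}.
  The only value from 1–6 not eliminated is 6, so A1 = 6.
For B4:
  Row 4 already contains {3}.
  Column B already contains {1, 3, 4, 6}.
  Its 2×3 block (box 3) already contains {2, 3, 6}.
  The only value from 1–6 not eliminated is 5, so B4 = 5.
For A6:
  Row 6 already contains {1, 2, 4, 6}.
  Column A already contains {2, 5}.
  Its 2×3 block (box 5) already contains {4, 5, 6}.
  The only value from 1–6 not eliminated is 3, so A6 = 3.

6,5,3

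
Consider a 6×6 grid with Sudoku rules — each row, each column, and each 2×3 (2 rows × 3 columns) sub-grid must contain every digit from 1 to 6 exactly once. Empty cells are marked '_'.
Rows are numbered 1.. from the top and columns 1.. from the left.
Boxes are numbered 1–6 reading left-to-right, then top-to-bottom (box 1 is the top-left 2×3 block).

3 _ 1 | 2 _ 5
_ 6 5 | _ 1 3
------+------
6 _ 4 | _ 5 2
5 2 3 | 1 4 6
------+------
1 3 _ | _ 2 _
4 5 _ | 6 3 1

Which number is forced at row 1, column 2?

4

Row 1 already contains {1, 2, 3, 5}.
Column 2 already contains {2, 3, 5, 6}.
Its 2×3 block (box 1) already contains {1, 3, 5, 6}.
The only value from 1–6 not eliminated is 4, so row 1, column 2 = 4.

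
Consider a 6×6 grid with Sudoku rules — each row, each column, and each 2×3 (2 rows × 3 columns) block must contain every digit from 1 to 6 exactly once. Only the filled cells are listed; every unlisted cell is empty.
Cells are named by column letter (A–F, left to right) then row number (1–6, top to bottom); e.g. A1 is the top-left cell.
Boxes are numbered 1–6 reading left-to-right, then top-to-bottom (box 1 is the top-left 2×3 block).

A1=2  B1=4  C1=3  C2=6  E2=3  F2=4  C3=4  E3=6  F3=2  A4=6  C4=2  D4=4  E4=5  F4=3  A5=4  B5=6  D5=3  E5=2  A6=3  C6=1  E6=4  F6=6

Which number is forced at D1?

Cell D1 itself could take any of {1, 5, 6} by direct elimination.
Consider where 6 can go in row 1.
E1 is out (column E already has a 6).
F1 is out (column F already has a 6).
So the only cell in row 1 that can hold 6 is D1.
Therefore D1 = 6.

6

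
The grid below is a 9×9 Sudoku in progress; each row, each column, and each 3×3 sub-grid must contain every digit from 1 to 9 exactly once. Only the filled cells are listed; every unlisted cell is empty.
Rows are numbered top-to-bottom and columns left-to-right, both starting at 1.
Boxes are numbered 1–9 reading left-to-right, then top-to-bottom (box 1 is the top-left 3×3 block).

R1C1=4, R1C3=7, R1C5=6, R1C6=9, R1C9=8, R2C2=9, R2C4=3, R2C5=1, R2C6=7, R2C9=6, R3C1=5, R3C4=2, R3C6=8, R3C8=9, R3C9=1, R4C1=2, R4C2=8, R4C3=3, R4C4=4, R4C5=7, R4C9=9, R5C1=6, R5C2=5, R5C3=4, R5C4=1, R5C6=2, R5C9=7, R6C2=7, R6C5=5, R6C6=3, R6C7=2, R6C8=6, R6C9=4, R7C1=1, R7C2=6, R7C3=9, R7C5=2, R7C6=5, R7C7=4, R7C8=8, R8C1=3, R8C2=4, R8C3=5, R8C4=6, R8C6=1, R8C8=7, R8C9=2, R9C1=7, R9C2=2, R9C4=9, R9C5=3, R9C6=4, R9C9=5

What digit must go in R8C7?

Row 8 already contains {1, 2, 3, 4, 5, 6, 7}.
Column 7 already contains {2, 4}.
Its 3×3 block (box 9) already contains {2, 4, 5, 7, 8}.
The only value from 1–9 not eliminated is 9, so R8C7 = 9.

9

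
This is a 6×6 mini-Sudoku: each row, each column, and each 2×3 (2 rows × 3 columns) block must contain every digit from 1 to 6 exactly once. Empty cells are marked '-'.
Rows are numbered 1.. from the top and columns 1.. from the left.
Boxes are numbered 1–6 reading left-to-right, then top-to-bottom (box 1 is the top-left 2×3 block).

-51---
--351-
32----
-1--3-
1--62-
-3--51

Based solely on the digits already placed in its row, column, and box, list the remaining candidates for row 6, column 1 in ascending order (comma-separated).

Row 6 already contains {1, 3, 5}.
Column 1 already contains {1, 3}.
Its 2×3 block (box 5) already contains {1, 3}.
Removing those from 1–6 leaves {2, 4, 6} as the candidates for row 6, column 1.

2,4,6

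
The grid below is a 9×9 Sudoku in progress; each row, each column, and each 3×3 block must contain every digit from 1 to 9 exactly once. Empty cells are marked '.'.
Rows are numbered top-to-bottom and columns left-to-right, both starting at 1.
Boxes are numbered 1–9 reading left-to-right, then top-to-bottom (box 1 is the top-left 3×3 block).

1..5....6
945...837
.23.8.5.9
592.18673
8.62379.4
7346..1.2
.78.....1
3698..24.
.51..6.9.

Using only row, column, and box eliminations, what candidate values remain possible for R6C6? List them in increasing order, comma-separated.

5,9

Row 6 already contains {1, 2, 3, 4, 6, 7}.
Column 6 already contains {6, 7, 8}.
Its 3×3 block (box 5) already contains {1, 2, 3, 6, 7, 8}.
Removing those from 1–9 leaves {5, 9} as the candidates for R6C6.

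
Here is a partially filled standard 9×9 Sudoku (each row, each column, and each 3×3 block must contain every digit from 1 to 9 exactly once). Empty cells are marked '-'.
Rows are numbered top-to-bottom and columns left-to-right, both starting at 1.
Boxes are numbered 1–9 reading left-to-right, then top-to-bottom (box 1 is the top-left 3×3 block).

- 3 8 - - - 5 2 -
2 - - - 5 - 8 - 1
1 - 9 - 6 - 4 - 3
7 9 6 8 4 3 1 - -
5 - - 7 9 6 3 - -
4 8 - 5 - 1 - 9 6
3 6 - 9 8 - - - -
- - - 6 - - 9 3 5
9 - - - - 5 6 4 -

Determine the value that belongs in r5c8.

Row 5 already contains {3, 5, 6, 7, 9}.
Column 8 already contains {2, 3, 4, 9}.
Its 3×3 block (box 6) already contains {1, 3, 6, 9}.
The only value from 1–9 not eliminated is 8, so r5c8 = 8.

8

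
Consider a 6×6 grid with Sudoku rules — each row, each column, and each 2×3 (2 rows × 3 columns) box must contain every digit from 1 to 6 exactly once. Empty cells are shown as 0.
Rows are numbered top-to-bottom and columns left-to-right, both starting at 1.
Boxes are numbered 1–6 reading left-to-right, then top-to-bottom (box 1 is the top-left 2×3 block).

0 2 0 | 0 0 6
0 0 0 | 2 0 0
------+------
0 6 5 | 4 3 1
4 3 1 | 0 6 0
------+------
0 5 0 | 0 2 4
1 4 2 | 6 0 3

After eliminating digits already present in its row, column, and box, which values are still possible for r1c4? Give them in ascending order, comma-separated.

1,3,5

Row 1 already contains {2, 6}.
Column 4 already contains {2, 4, 6}.
Its 2×3 block (box 2) already contains {2, 6}.
Removing those from 1–6 leaves {1, 3, 5} as the candidates for r1c4.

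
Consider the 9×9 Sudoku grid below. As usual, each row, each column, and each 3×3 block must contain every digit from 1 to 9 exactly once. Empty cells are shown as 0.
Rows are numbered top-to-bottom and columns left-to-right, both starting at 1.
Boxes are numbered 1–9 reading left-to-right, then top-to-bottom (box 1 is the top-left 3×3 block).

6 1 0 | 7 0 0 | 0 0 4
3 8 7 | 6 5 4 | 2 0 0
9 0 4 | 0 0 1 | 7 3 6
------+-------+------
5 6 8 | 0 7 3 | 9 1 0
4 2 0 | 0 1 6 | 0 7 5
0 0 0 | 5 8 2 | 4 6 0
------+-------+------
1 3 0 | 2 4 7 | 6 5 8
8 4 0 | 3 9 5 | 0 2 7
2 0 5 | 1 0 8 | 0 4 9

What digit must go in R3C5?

Row 3 already contains {1, 3, 4, 6, 7, 9}.
Column 5 already contains {1, 4, 5, 7, 8, 9}.
Its 3×3 block (box 2) already contains {1, 4, 5, 6, 7}.
The only value from 1–9 not eliminated is 2, so R3C5 = 2.

2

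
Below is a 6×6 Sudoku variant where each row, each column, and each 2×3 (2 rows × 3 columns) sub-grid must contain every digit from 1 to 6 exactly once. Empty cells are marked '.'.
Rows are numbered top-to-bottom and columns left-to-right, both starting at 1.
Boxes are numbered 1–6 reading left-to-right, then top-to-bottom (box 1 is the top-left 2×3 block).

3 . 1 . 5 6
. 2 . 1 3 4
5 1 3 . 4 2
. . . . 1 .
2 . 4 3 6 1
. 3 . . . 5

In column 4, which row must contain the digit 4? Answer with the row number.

6

Consider where 4 can go in column 4.
r1c4 is out (box 2 already has a 4).
r3c4 is out (row 3 already has a 4).
r4c4 is out (box 4 already has a 4).
So the only cell in column 4 that can hold 4 is r6c4.
That is row 6.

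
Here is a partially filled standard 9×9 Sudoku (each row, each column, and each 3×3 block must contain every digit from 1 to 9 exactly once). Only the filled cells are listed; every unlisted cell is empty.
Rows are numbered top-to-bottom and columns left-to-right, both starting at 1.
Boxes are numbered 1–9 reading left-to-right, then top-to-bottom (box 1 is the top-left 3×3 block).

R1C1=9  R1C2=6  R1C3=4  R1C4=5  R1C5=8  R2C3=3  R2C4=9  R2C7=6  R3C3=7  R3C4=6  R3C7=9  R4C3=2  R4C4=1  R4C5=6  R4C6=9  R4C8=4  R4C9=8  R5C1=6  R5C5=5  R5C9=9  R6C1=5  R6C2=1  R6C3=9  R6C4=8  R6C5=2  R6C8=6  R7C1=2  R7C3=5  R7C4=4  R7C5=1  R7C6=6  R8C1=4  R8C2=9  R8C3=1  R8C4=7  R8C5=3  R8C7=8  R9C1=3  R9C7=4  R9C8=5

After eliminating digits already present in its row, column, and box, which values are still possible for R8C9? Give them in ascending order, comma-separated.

Row 8 already contains {1, 3, 4, 7, 8, 9}.
Column 9 already contains {8, 9}.
Its 3×3 block (box 9) already contains {4, 5, 8}.
Removing those from 1–9 leaves {2, 6} as the candidates for R8C9.

2,6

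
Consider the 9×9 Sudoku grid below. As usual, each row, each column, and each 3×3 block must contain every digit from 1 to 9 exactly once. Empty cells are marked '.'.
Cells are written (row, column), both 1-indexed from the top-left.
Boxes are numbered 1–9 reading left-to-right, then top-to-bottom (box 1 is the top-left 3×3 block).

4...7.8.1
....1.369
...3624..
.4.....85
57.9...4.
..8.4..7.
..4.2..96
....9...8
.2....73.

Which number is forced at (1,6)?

9

Cell (1,6) itself could take any of {5, 9} by direct elimination.
Consider where 9 can go in column 6.
(2,6) is out (row 2 already has a 9). (4,6) is out (box 5 already has a 9). (5,6) is out (row 5 already has a 9). (6,6) is out (box 5 already has a 9). The remaining empty cells in column 6 are similarly blocked.
So the only cell in column 6 that can hold 9 is (1,6).
Therefore (1,6) = 9.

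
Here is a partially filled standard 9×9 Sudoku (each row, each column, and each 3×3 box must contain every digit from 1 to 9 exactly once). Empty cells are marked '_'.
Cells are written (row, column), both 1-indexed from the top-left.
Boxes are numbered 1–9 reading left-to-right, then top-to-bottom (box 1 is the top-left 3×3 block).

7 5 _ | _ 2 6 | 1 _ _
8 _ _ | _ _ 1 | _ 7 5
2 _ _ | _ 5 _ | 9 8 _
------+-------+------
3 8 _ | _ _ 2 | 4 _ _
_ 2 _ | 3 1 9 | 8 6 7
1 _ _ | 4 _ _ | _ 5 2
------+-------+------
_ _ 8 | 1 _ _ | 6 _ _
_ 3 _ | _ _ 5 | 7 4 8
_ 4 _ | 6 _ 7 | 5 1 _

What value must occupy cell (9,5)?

8

Cell (9,5) itself could take any of {3, 8, 9} by direct elimination.
Consider where 8 can go in box 8.
(7,5) is out (row 7 already has a 8).
(7,6) is out (row 7 already has a 8).
(8,4) is out (row 8 already has a 8).
(8,5) is out (row 8 already has a 8).
So the only cell in box 8 that can hold 8 is (9,5).
Therefore (9,5) = 8.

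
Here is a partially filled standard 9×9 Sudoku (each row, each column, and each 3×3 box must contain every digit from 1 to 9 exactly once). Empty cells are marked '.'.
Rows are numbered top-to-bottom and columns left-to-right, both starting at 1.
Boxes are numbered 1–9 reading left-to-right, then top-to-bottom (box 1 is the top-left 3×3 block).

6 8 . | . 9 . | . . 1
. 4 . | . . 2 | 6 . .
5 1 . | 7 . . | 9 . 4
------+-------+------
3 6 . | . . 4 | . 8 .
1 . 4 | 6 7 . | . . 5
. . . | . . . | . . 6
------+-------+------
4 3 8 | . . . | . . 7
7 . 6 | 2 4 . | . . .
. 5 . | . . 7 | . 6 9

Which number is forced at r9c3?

1

Cell r9c3 itself could take any of {1, 2} by direct elimination.
Consider where 1 can go in box 7.
r8c2 is out (column 2 already has a 1).
r9c1 is out (column 1 already has a 1).
So the only cell in box 7 that can hold 1 is r9c3.
Therefore r9c3 = 1.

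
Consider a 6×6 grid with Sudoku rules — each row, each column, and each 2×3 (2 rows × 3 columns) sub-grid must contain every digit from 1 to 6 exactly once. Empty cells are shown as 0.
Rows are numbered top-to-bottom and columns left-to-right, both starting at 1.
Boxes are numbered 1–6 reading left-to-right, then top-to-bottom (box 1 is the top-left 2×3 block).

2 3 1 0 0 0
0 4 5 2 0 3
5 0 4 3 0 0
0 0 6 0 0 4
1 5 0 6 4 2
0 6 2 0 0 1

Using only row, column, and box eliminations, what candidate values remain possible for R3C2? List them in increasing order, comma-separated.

Row 3 already contains {3, 4, 5}.
Column 2 already contains {3, 4, 5, 6}.
Its 2×3 block (box 3) already contains {4, 5, 6}.
Removing those from 1–6 leaves {1, 2} as the candidates for R3C2.

1,2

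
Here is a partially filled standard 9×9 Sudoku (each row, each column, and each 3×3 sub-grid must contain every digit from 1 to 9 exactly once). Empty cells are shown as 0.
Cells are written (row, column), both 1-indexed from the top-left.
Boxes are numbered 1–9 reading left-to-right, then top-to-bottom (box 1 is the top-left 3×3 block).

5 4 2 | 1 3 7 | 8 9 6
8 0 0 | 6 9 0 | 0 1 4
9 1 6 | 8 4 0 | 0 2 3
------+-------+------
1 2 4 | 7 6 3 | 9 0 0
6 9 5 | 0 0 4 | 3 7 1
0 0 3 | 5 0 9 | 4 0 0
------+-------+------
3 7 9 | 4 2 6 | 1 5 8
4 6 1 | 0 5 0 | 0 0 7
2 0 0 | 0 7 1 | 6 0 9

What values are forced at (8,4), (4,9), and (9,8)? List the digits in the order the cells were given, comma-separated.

9,5,4

For (8,4):
  Consider where 9 can go in box 8.
  (8,6) is out (column 6 already has a 9).
  (9,4) is out (row 9 already has a 9).
  So the only cell in box 8 that can hold 9 is (8,4).
  So (8,4) = 9.
For (4,9):
  Row 4 already contains {1, 2, 3, 4, 6, 7, 9}.
  Column 9 already contains {1, 3, 4, 6, 7, 8, 9}.
  Its 3×3 block (box 6) already contains {1, 3, 4, 7, 9}.
  The only value from 1–9 not eliminated is 5, so (4,9) = 5.
For (9,8):
  Consider where 4 can go in box 9.
  (8,7) is out (row 8 already has a 4).
  (8,8) is out (row 8 already has a 4).
  So the only cell in box 9 that can hold 4 is (9,8).
  So (9,8) = 4.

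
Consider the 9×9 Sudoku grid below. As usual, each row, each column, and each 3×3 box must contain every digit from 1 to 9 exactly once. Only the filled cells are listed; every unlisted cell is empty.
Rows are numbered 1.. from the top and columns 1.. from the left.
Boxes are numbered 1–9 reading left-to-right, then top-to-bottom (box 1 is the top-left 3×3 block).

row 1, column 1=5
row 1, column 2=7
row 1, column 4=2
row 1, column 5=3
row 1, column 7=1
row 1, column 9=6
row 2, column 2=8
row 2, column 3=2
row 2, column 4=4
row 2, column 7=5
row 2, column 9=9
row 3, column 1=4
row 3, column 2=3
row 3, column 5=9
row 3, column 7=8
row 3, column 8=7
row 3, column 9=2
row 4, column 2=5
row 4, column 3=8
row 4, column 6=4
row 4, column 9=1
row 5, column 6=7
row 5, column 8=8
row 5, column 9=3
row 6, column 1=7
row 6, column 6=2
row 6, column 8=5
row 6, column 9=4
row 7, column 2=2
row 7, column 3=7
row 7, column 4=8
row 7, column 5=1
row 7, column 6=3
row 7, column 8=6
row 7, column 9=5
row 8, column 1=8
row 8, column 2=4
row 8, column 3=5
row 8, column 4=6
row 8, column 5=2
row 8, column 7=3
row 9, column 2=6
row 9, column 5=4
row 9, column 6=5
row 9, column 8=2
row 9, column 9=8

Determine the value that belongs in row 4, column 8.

Row 4 already contains {1, 4, 5, 8}.
Column 8 already contains {2, 5, 6, 7, 8}.
Its 3×3 block (box 6) already contains {1, 3, 4, 5, 8}.
The only value from 1–9 not eliminated is 9, so row 4, column 8 = 9.

9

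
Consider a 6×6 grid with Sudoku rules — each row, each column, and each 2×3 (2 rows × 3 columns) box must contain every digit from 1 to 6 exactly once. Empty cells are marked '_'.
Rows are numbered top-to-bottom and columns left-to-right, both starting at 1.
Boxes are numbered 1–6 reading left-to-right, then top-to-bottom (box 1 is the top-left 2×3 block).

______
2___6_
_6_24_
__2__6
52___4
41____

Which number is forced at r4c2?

Cell r4c2 itself could take any of {3, 4, 5} by direct elimination.
Consider where 4 can go in row 4.
r4c1 is out (column 1 already has a 4).
r4c4 is out (box 4 already has a 4).
r4c5 is out (column 5 already has a 4).
So the only cell in row 4 that can hold 4 is r4c2.
Therefore r4c2 = 4.

4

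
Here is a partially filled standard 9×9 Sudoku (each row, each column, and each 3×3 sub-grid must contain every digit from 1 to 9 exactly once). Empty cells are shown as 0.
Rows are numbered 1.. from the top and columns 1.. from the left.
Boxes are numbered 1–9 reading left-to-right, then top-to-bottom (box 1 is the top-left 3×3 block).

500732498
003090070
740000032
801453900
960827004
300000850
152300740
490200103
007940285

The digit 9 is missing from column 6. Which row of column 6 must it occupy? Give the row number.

Consider where 9 can go in column 6.
row 2, column 6 is out (row 2 already has a 9).
row 3, column 6 is out (box 2 already has a 9).
row 7, column 6 is out (box 8 already has a 9).
row 8, column 6 is out (row 8 already has a 9).
row 9, column 6 is out (row 9 already has a 9).
So the only cell in column 6 that can hold 9 is row 6, column 6.
That is row 6.

6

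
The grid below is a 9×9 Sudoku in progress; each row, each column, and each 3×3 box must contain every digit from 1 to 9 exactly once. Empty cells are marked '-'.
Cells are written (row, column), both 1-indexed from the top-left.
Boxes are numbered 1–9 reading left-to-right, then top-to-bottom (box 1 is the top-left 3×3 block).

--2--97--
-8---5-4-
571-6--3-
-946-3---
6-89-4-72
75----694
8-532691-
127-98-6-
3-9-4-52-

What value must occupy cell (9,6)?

7

Cell (9,6) itself could take any of {1, 7} by direct elimination.
Consider where 7 can go in column 6.
(3,6) is out (row 3 already has a 7).
(6,6) is out (row 6 already has a 7).
So the only cell in column 6 that can hold 7 is (9,6).
Therefore (9,6) = 7.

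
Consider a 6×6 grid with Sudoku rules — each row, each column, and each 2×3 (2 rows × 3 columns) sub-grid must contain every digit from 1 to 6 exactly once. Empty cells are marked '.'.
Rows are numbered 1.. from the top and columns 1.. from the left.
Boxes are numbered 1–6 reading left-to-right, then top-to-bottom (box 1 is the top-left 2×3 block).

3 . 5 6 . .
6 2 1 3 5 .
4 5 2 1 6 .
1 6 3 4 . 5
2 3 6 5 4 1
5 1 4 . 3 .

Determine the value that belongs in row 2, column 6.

Row 2 already contains {1, 2, 3, 5, 6}.
Column 6 already contains {1, 5}.
Its 2×3 block (box 2) already contains {3, 5, 6}.
The only value from 1–6 not eliminated is 4, so row 2, column 6 = 4.

4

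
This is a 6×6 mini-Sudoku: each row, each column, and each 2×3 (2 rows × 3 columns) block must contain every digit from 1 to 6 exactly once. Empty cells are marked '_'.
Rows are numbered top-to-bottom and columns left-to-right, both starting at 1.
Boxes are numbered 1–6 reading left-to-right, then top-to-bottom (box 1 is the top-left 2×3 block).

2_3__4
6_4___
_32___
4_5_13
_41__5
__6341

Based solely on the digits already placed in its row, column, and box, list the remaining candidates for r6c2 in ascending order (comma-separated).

Row 6 already contains {1, 3, 4, 6}.
Column 2 already contains {3, 4}.
Its 2×3 block (box 5) already contains {1, 4, 6}.
Removing those from 1–6 leaves {2, 5} as the candidates for r6c2.

2,5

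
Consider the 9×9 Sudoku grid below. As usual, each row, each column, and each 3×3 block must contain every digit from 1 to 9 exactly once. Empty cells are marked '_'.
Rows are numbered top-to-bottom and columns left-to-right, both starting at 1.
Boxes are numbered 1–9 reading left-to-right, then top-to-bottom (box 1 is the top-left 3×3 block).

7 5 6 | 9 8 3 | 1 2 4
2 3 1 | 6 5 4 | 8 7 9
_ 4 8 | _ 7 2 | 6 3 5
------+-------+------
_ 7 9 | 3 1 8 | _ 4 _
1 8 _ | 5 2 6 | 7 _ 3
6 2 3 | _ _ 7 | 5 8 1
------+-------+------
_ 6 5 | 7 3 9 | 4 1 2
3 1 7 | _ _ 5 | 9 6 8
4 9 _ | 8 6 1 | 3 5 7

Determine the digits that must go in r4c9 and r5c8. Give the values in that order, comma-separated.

6,9

For r4c9:
  Row 4 already contains {1, 3, 4, 7, 8, 9}.
  Column 9 already contains {1, 2, 3, 4, 5, 7, 8, 9}.
  Its 3×3 block (box 6) already contains {1, 3, 4, 5, 7, 8}.
  The only value from 1–9 not eliminated is 6, so r4c9 = 6.
For r5c8:
  Row 5 already contains {1, 2, 3, 5, 6, 7, 8}.
  Column 8 already contains {1, 2, 3, 4, 5, 6, 7, 8}.
  Its 3×3 block (box 6) already contains {1, 3, 4, 5, 7, 8}.
  The only value from 1–9 not eliminated is 9, so r5c8 = 9.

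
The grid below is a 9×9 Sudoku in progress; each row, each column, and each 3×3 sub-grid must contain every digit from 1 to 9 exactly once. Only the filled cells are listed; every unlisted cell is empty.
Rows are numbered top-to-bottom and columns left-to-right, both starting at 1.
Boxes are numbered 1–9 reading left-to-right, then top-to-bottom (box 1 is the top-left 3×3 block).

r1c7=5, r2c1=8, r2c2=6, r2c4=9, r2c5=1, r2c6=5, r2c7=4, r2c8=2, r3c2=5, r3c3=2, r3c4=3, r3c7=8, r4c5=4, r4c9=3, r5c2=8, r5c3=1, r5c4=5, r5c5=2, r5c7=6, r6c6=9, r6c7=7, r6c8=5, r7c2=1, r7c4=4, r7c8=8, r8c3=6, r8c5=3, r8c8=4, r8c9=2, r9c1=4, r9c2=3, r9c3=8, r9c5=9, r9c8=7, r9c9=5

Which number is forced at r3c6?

Cell r3c6 itself could take any of {4, 6, 7} by direct elimination.
Consider where 4 can go in row 3.
r3c1 is out (column 1 already has a 4).
r3c5 is out (column 5 already has a 4).
r3c8 is out (column 8 already has a 4).
r3c9 is out (box 3 already has a 4).
So the only cell in row 3 that can hold 4 is r3c6.
Therefore r3c6 = 4.

4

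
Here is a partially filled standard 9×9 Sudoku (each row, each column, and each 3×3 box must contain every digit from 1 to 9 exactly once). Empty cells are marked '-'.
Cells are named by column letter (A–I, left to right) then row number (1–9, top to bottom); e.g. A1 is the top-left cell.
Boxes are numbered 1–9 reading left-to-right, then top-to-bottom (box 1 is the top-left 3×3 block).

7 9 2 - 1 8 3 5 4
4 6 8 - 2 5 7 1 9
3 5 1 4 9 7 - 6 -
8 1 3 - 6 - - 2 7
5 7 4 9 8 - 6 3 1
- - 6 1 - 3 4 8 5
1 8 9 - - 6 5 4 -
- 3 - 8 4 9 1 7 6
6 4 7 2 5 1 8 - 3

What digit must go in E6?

7

Row 6 already contains {1, 3, 4, 5, 6, 8}.
Column E already contains {1, 2, 4, 5, 6, 8, 9}.
Its 3×3 block (box 5) already contains {1, 3, 6, 8, 9}.
The only value from 1–9 not eliminated is 7, so E6 = 7.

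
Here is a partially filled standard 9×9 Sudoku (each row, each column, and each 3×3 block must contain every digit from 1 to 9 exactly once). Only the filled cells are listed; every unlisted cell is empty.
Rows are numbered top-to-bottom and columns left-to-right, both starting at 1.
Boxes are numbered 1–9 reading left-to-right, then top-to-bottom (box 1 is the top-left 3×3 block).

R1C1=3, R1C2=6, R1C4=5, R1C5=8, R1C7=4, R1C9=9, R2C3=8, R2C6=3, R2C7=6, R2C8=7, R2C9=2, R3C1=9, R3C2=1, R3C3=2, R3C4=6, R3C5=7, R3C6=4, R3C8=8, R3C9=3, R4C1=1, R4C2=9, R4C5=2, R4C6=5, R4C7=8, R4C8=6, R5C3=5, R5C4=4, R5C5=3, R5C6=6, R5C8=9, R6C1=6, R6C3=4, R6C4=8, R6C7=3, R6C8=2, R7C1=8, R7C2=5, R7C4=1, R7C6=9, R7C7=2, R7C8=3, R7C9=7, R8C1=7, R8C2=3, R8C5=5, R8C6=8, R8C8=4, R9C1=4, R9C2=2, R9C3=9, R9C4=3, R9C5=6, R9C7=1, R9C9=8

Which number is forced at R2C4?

9

Row 2 already contains {2, 3, 6, 7, 8}.
Column 4 already contains {1, 3, 4, 5, 6, 8}.
Its 3×3 block (box 2) already contains {3, 4, 5, 6, 7, 8}.
The only value from 1–9 not eliminated is 9, so R2C4 = 9.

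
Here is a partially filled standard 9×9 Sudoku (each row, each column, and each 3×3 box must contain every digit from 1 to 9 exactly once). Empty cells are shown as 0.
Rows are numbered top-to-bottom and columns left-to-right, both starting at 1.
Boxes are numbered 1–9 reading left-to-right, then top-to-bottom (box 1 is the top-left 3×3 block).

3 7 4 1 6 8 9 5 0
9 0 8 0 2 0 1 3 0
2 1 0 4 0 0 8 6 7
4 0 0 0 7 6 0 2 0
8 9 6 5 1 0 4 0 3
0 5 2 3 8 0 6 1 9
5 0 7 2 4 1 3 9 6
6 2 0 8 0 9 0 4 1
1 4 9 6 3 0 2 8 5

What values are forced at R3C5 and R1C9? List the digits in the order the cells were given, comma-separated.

For R3C5:
  Consider where 9 can go in box 2.
  R2C4 is out (row 2 already has a 9).
  R2C6 is out (row 2 already has a 9).
  R3C6 is out (column 6 already has a 9).
  So the only cell in box 2 that can hold 9 is R3C5.
  So R3C5 = 9.
For R1C9:
  Row 1 already contains {1, 3, 4, 5, 6, 7, 8, 9}.
  Column 9 already contains {1, 3, 5, 6, 7, 9}.
  Its 3×3 block (box 3) already contains {1, 3, 5, 6, 7, 8, 9}.
  The only value from 1–9 not eliminated is 2, so R1C9 = 2.

9,2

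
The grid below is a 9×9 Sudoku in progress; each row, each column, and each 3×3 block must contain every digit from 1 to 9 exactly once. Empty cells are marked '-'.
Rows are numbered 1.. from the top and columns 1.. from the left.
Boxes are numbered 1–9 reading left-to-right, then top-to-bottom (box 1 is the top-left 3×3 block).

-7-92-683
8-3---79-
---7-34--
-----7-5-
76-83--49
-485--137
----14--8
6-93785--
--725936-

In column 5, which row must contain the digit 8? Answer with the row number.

3

Consider where 8 can go in column 5.
row 2, column 5 is out (row 2 already has a 8).
row 4, column 5 is out (box 5 already has a 8).
row 6, column 5 is out (row 6 already has a 8).
So the only cell in column 5 that can hold 8 is row 3, column 5.
That is row 3.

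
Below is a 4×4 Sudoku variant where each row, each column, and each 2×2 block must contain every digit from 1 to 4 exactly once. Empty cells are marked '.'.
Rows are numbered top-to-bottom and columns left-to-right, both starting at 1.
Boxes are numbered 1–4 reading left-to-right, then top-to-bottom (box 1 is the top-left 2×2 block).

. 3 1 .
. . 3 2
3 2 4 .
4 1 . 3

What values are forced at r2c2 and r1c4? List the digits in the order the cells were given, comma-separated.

For r2c2:
  Row 2 already contains {2, 3}.
  Column 2 already contains {1, 2, 3}.
  Its 2×2 block (box 1) already contains {3}.
  The only value from 1–4 not eliminated is 4, so r2c2 = 4.
For r1c4:
  Row 1 already contains {1, 3}.
  Column 4 already contains {2, 3}.
  Its 2×2 block (box 2) already contains {1, 2, 3}.
  The only value from 1–4 not eliminated is 4, so r1c4 = 4.

4,4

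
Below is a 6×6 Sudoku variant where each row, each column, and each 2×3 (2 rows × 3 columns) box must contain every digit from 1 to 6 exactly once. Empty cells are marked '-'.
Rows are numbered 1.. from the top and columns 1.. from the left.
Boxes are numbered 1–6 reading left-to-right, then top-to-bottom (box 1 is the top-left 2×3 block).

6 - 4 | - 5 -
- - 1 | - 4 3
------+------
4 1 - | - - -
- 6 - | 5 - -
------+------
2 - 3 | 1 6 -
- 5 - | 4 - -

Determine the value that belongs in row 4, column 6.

4

Cell row 4, column 6 itself could take any of {1, 2, 4} by direct elimination.
Consider where 4 can go in box 4.
row 3, column 4 is out (row 3 already has a 4).
row 3, column 5 is out (row 3 already has a 4).
row 3, column 6 is out (row 3 already has a 4).
row 4, column 5 is out (column 5 already has a 4).
So the only cell in box 4 that can hold 4 is row 4, column 6.
Therefore row 4, column 6 = 4.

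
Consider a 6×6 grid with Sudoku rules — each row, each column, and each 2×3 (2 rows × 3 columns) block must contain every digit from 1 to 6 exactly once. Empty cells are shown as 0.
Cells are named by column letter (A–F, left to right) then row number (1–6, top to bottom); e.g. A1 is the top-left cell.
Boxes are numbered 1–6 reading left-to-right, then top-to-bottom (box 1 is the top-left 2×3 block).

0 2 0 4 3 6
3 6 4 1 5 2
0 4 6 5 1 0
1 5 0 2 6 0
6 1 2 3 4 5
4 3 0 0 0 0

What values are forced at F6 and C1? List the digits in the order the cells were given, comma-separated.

1,1

For F6:
  Row 6 already contains {3, 4}.
  Column F already contains {2, 5, 6}.
  Its 2×3 block (box 6) already contains {3, 4, 5}.
  The only value from 1–6 not eliminated is 1, so F6 = 1.
For C1:
  Consider where 1 can go in box 1.
  A1 is out (column A already has a 1).
  So the only cell in box 1 that can hold 1 is C1.
  So C1 = 1.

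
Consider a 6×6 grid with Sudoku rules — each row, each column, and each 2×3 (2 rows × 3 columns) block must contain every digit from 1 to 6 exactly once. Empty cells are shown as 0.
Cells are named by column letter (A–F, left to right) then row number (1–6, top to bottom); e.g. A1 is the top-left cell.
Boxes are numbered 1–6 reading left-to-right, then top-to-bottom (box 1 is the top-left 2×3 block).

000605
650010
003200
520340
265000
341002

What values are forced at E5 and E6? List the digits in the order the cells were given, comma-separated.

For E5:
  Row 5 already contains {2, 5, 6}.
  Column E already contains {1, 4}.
  Its 2×3 block (box 6) already contains {2}.
  The only value from 1–6 not eliminated is 3, so E5 = 3.
For E6:
  Consider where 6 can go in row 6.
  D6 is out (column D already has a 6).
  So the only cell in row 6 that can hold 6 is E6.
  So E6 = 6.

3,6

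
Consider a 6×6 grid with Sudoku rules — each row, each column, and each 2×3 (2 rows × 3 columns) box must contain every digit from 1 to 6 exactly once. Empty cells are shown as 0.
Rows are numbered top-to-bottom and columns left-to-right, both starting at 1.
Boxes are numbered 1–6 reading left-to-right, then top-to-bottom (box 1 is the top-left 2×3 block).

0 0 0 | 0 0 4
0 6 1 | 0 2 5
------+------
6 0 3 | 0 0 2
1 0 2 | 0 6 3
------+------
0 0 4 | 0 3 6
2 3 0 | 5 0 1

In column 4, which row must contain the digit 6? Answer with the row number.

1

Consider where 6 can go in column 4.
R2C4 is out (row 2 already has a 6).
R3C4 is out (row 3 already has a 6).
R4C4 is out (row 4 already has a 6).
R5C4 is out (row 5 already has a 6).
So the only cell in column 4 that can hold 6 is R1C4.
That is row 1.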